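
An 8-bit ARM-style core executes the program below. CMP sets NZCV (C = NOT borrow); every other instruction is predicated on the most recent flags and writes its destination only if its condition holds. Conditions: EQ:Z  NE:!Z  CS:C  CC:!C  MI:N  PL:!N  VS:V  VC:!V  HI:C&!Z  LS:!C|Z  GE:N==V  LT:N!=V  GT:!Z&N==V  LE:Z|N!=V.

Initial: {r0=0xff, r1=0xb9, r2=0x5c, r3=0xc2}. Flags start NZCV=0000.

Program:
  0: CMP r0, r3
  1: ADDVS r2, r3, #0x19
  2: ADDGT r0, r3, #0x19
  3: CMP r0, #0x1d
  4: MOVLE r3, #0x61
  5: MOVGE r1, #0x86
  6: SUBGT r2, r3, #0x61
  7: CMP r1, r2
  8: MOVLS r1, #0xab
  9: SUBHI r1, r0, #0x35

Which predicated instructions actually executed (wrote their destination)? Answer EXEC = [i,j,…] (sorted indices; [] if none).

EXEC = [2,4,9]

[0] flags=0010 → (cmp)
[1] flags=0010 VS?F → skip
[2] flags=0010 GT?T → r0=0xdb
[3] flags=1010 → (cmp)
[4] flags=1010 LE?T → r3=0x61
[5] flags=1010 GE?F → skip
[6] flags=1010 GT?F → skip
[7] flags=0011 → (cmp)
[8] flags=0011 LS?F → skip
[9] flags=0011 HI?T → r1=0xa6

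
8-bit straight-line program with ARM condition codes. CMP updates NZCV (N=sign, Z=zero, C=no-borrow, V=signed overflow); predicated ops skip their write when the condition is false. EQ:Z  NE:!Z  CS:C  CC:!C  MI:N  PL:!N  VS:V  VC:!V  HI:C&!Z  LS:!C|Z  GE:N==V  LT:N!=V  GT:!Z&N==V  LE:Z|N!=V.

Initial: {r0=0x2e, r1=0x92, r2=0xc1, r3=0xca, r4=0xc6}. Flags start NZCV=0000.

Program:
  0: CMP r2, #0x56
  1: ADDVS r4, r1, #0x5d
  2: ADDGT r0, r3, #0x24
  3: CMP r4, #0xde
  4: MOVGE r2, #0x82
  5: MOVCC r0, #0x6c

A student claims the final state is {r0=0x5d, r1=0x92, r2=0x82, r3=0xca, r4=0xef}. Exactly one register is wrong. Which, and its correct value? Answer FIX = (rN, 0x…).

FIX = (r0, 0x2e)

[0] flags=0011 → (cmp)
[1] flags=0011 VS?T → r4=0xef
[2] flags=0011 GT?F → skip
[3] flags=0010 → (cmp)
[4] flags=0010 GE?T → r2=0x82
[5] flags=0010 CC?F → skip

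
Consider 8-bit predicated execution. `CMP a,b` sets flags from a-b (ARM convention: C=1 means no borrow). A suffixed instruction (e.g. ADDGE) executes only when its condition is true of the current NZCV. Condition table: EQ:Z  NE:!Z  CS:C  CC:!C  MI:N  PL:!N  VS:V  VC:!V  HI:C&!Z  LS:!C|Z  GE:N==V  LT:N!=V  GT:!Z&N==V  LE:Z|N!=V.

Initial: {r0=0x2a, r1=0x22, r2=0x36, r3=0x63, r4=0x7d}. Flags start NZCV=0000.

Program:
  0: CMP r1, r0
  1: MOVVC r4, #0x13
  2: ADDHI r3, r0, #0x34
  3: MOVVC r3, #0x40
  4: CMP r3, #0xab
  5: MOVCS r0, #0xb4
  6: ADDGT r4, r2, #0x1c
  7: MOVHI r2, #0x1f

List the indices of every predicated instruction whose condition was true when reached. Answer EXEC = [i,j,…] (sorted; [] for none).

EXEC = [1,3,6]

[0] flags=1000 → (cmp)
[1] flags=1000 VC?T → r4=0x13
[2] flags=1000 HI?F → skip
[3] flags=1000 VC?T → r3=0x40
[4] flags=1001 → (cmp)
[5] flags=1001 CS?F → skip
[6] flags=1001 GT?T → r4=0x52
[7] flags=1001 HI?F → skip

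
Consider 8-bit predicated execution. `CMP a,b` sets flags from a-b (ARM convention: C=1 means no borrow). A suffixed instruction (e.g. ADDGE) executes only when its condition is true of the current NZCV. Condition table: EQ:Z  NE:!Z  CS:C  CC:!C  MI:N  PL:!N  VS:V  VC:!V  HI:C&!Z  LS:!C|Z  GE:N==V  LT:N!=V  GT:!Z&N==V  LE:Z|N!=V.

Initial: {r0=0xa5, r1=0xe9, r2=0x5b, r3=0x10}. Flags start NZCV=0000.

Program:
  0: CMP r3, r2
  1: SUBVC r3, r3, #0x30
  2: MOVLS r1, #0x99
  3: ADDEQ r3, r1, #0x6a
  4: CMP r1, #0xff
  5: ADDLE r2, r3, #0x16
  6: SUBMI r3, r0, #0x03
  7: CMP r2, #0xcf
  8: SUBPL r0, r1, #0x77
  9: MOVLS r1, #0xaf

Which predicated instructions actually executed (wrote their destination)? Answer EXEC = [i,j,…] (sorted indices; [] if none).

0: ✓ CMP  NZCV=1000
1: ✓ SUBVC  r3←0xe0
2: ✓ MOVLS  r1←0x99
3: · ADDEQ
4: ✓ CMP  NZCV=1000
5: ✓ ADDLE  r2←0xf6
6: ✓ SUBMI  r3←0xa2
7: ✓ CMP  NZCV=0010
8: ✓ SUBPL  r0←0x22
9: · MOVLS

EXEC = [1,2,5,6,8]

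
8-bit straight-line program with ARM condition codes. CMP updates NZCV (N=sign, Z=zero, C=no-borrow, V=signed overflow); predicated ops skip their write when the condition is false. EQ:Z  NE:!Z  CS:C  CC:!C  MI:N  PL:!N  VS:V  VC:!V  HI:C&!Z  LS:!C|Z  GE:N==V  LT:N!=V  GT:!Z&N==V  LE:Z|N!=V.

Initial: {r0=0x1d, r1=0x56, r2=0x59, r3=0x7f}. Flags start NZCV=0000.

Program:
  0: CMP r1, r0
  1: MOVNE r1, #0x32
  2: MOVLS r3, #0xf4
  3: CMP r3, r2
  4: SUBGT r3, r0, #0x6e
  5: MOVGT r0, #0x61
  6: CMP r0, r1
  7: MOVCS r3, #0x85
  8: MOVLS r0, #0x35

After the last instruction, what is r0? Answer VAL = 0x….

[0] flags=0010 → (cmp)
[1] flags=0010 NE?T → r1=0x32
[2] flags=0010 LS?F → skip
[3] flags=0010 → (cmp)
[4] flags=0010 GT?T → r3=0xaf
[5] flags=0010 GT?T → r0=0x61
[6] flags=0010 → (cmp)
[7] flags=0010 CS?T → r3=0x85
[8] flags=0010 LS?F → skip

VAL = 0x61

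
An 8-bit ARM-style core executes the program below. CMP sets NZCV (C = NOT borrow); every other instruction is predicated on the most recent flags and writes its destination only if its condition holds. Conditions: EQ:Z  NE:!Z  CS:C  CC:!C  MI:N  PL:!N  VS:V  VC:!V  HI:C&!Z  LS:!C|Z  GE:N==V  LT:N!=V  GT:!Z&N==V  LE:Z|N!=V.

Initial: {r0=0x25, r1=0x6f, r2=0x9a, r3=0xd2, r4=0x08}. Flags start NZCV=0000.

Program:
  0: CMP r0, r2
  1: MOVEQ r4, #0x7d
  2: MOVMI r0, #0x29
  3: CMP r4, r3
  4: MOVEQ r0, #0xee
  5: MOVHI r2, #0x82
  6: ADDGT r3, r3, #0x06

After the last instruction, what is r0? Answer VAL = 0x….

VAL = 0x29

0: ✓ CMP  NZCV=1001
1: · MOVEQ
2: ✓ MOVMI  r0←0x29
3: ✓ CMP  NZCV=0000
4: · MOVEQ
5: · MOVHI
6: ✓ ADDGT  r3←0xd8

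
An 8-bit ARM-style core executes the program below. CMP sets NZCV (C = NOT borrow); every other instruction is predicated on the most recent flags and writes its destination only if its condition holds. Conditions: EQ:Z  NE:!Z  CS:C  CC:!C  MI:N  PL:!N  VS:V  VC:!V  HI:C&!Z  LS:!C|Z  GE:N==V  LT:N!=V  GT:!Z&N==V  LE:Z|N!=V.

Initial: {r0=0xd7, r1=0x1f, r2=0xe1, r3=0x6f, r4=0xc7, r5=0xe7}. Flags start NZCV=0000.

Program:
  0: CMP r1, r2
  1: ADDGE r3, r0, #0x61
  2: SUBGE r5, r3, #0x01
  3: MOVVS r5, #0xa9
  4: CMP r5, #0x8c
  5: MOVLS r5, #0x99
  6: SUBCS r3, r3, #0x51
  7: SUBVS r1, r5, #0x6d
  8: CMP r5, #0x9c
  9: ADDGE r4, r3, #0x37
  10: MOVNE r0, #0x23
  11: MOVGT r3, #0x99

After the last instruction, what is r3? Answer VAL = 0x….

0: ✓ CMP  NZCV=0000
1: ✓ ADDGE  r3←0x38
2: ✓ SUBGE  r5←0x37
3: · MOVVS
4: ✓ CMP  NZCV=1001
5: ✓ MOVLS  r5←0x99
6: · SUBCS
7: ✓ SUBVS  r1←0x2c
8: ✓ CMP  NZCV=1000
9: · ADDGE
10: ✓ MOVNE  r0←0x23
11: · MOVGT

VAL = 0x38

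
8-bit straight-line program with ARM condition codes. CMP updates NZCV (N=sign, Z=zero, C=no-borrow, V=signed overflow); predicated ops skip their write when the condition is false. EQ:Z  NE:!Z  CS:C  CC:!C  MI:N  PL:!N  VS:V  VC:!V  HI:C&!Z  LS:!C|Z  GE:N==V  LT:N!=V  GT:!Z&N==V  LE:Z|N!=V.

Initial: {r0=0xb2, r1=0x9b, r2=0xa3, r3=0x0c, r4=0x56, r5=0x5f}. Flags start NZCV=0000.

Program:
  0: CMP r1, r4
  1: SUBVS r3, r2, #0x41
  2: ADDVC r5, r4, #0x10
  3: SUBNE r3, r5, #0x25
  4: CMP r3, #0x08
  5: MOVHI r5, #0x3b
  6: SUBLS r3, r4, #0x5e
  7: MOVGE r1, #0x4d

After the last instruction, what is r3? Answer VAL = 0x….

VAL = 0x3a

0: ✓ CMP  NZCV=0011
1: ✓ SUBVS  r3←0x62
2: · ADDVC
3: ✓ SUBNE  r3←0x3a
4: ✓ CMP  NZCV=0010
5: ✓ MOVHI  r5←0x3b
6: · SUBLS
7: ✓ MOVGE  r1←0x4d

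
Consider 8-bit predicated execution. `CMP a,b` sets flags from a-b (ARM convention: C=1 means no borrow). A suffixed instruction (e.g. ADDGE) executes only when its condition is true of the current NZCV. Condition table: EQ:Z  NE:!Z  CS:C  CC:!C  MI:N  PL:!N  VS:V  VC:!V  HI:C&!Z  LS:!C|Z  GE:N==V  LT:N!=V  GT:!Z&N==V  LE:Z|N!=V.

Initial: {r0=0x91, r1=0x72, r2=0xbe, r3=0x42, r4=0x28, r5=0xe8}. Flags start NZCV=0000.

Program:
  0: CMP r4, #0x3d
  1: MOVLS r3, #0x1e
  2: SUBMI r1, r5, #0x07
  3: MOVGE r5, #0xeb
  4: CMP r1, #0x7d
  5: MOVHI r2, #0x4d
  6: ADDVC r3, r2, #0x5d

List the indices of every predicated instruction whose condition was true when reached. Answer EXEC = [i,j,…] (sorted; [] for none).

EXEC = [1,2,5]

[0] flags=1000 → (cmp)
[1] flags=1000 LS?T → r3=0x1e
[2] flags=1000 MI?T → r1=0xe1
[3] flags=1000 GE?F → skip
[4] flags=0011 → (cmp)
[5] flags=0011 HI?T → r2=0x4d
[6] flags=0011 VC?F → skip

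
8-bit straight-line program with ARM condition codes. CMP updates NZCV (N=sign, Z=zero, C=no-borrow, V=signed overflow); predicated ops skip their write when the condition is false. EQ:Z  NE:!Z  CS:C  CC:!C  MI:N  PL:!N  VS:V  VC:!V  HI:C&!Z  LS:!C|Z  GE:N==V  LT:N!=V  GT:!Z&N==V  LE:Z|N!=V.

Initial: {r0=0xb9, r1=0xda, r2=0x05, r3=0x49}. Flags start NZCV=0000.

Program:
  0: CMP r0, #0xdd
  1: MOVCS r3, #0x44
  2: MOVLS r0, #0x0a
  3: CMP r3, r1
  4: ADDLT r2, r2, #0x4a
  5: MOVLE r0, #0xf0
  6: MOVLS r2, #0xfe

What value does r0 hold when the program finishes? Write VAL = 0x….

[0] flags=1000 → (cmp)
[1] flags=1000 CS?F → skip
[2] flags=1000 LS?T → r0=0x0a
[3] flags=0000 → (cmp)
[4] flags=0000 LT?F → skip
[5] flags=0000 LE?F → skip
[6] flags=0000 LS?T → r2=0xfe

VAL = 0x0a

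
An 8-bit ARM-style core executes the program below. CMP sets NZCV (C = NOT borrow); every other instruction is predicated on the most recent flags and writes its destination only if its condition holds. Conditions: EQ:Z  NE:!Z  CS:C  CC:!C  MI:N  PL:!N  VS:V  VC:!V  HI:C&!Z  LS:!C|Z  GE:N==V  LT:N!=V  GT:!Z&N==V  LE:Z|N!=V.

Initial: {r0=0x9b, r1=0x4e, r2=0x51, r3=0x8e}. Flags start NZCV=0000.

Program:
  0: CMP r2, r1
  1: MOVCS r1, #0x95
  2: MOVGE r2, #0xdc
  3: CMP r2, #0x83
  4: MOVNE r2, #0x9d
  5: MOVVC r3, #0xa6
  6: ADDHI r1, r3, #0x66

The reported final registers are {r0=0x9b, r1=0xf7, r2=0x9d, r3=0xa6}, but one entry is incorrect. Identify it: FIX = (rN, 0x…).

[0] flags=0010 → (cmp)
[1] flags=0010 CS?T → r1=0x95
[2] flags=0010 GE?T → r2=0xdc
[3] flags=0010 → (cmp)
[4] flags=0010 NE?T → r2=0x9d
[5] flags=0010 VC?T → r3=0xa6
[6] flags=0010 HI?T → r1=0x0c

FIX = (r1, 0x0c)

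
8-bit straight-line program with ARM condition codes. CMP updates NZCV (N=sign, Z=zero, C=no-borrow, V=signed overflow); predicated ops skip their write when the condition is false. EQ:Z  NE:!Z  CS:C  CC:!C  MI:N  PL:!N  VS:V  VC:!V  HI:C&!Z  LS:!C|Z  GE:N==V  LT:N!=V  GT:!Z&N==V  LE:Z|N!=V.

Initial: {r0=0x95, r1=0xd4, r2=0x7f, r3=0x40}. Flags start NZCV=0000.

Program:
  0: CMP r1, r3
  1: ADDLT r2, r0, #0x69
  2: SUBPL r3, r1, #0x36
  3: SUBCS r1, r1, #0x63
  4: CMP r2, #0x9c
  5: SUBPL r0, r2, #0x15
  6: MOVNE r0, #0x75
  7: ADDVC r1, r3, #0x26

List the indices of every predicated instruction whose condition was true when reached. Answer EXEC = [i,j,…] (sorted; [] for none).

0: ✓ CMP  NZCV=1010
1: ✓ ADDLT  r2←0xfe
2: · SUBPL
3: ✓ SUBCS  r1←0x71
4: ✓ CMP  NZCV=0010
5: ✓ SUBPL  r0←0xe9
6: ✓ MOVNE  r0←0x75
7: ✓ ADDVC  r1←0x66

EXEC = [1,3,5,6,7]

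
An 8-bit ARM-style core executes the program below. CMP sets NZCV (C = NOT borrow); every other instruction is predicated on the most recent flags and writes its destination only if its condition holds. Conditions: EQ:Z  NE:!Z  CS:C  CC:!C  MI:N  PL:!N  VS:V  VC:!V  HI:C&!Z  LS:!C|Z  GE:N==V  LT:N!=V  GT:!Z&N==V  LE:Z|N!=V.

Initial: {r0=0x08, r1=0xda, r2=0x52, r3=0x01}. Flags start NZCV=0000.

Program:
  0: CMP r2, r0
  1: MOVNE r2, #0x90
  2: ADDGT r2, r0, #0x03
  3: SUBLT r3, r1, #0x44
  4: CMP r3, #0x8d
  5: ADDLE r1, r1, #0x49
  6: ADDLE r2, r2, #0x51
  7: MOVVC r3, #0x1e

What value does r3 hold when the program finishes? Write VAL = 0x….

VAL = 0x1e

[0] flags=0010 → (cmp)
[1] flags=0010 NE?T → r2=0x90
[2] flags=0010 GT?T → r2=0x0b
[3] flags=0010 LT?F → skip
[4] flags=0000 → (cmp)
[5] flags=0000 LE?F → skip
[6] flags=0000 LE?F → skip
[7] flags=0000 VC?T → r3=0x1e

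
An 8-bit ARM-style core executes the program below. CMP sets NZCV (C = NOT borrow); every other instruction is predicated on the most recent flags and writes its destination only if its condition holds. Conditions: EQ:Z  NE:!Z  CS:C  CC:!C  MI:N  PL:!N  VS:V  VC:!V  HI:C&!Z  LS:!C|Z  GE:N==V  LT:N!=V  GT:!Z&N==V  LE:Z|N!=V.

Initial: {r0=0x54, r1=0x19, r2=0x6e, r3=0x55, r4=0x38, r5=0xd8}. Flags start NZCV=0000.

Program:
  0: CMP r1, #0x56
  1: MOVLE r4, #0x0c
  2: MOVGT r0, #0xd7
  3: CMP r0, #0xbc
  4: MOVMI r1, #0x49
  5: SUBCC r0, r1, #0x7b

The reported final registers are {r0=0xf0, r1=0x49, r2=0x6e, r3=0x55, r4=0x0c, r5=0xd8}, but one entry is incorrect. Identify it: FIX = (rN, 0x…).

0: ✓ CMP  NZCV=1000
1: ✓ MOVLE  r4←0x0c
2: · MOVGT
3: ✓ CMP  NZCV=1001
4: ✓ MOVMI  r1←0x49
5: ✓ SUBCC  r0←0xce

FIX = (r0, 0xce)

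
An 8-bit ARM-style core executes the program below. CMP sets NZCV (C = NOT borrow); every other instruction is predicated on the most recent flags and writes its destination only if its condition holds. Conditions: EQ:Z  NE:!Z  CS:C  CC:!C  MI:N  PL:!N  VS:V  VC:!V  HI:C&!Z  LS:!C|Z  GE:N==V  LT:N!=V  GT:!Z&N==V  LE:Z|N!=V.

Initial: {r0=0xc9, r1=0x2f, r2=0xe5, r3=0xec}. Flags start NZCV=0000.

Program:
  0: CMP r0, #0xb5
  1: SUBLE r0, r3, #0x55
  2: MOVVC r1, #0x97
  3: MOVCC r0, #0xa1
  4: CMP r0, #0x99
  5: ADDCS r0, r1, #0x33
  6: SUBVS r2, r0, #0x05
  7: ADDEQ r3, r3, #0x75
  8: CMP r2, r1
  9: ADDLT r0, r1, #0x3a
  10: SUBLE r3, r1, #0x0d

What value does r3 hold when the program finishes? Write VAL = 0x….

VAL = 0xec

0: ✓ CMP  NZCV=0010
1: · SUBLE
2: ✓ MOVVC  r1←0x97
3: · MOVCC
4: ✓ CMP  NZCV=0010
5: ✓ ADDCS  r0←0xca
6: · SUBVS
7: · ADDEQ
8: ✓ CMP  NZCV=0010
9: · ADDLT
10: · SUBLE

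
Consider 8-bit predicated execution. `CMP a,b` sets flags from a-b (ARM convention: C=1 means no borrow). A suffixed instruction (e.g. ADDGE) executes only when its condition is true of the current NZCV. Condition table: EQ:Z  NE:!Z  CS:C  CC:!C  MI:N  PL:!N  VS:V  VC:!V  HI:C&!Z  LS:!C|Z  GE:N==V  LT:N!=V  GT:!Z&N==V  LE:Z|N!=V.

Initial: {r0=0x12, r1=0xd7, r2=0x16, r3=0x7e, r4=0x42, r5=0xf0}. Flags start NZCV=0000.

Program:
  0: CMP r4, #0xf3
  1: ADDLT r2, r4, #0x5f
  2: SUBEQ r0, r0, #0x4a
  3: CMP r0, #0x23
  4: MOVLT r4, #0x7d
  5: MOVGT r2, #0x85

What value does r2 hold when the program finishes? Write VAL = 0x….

VAL = 0x16

0: ✓ CMP  NZCV=0000
1: · ADDLT
2: · SUBEQ
3: ✓ CMP  NZCV=1000
4: ✓ MOVLT  r4←0x7d
5: · MOVGT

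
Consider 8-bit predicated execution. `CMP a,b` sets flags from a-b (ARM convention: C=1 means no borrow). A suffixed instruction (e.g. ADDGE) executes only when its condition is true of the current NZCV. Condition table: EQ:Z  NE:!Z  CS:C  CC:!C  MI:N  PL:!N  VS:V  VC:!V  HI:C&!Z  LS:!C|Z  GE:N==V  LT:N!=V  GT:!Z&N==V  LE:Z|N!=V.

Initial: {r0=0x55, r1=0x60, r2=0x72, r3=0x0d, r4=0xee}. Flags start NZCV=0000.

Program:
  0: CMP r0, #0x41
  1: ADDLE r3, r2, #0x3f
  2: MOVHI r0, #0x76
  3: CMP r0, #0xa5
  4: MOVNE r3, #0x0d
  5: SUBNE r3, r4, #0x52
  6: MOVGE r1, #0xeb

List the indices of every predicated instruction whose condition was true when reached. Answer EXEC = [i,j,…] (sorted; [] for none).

0: ✓ CMP  NZCV=0010
1: · ADDLE
2: ✓ MOVHI  r0←0x76
3: ✓ CMP  NZCV=1001
4: ✓ MOVNE  r3←0x0d
5: ✓ SUBNE  r3←0x9c
6: ✓ MOVGE  r1←0xeb

EXEC = [2,4,5,6]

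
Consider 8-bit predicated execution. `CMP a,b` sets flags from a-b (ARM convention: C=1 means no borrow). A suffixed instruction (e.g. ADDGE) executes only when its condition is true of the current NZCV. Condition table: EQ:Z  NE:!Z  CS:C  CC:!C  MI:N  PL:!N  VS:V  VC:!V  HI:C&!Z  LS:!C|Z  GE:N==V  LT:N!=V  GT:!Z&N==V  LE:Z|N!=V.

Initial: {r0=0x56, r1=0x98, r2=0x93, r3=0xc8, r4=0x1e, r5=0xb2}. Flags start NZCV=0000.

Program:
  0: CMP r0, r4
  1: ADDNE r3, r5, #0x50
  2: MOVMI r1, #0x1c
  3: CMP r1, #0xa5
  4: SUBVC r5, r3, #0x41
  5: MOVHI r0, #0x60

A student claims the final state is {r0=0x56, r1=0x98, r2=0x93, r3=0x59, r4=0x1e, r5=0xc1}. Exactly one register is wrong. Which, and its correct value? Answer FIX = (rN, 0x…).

FIX = (r3, 0x02)

[0] flags=0010 → (cmp)
[1] flags=0010 NE?T → r3=0x02
[2] flags=0010 MI?F → skip
[3] flags=1000 → (cmp)
[4] flags=1000 VC?T → r5=0xc1
[5] flags=1000 HI?F → skip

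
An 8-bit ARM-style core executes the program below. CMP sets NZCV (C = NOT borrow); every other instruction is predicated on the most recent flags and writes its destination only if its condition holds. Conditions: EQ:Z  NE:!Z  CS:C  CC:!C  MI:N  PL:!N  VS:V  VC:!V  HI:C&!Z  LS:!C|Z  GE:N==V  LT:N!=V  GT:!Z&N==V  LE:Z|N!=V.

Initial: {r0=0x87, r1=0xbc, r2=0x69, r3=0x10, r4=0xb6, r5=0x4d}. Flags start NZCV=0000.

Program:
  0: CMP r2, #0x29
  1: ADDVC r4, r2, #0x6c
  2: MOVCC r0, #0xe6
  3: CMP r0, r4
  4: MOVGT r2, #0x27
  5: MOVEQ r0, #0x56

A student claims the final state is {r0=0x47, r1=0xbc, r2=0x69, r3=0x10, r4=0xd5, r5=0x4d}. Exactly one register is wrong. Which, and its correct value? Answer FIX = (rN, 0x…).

FIX = (r0, 0x87)

[0] flags=0010 → (cmp)
[1] flags=0010 VC?T → r4=0xd5
[2] flags=0010 CC?F → skip
[3] flags=1000 → (cmp)
[4] flags=1000 GT?F → skip
[5] flags=1000 EQ?F → skip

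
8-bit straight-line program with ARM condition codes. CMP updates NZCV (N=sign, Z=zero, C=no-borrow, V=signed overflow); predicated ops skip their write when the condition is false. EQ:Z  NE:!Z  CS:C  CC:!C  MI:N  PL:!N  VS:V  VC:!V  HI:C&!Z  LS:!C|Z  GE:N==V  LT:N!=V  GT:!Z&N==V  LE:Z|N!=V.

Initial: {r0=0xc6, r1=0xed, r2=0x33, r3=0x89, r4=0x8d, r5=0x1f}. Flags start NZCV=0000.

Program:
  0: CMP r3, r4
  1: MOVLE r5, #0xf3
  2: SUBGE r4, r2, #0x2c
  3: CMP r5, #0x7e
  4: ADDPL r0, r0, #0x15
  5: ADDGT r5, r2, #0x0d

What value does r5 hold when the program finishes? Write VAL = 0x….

[0] flags=1000 → (cmp)
[1] flags=1000 LE?T → r5=0xf3
[2] flags=1000 GE?F → skip
[3] flags=0011 → (cmp)
[4] flags=0011 PL?T → r0=0xdb
[5] flags=0011 GT?F → skip

VAL = 0xf3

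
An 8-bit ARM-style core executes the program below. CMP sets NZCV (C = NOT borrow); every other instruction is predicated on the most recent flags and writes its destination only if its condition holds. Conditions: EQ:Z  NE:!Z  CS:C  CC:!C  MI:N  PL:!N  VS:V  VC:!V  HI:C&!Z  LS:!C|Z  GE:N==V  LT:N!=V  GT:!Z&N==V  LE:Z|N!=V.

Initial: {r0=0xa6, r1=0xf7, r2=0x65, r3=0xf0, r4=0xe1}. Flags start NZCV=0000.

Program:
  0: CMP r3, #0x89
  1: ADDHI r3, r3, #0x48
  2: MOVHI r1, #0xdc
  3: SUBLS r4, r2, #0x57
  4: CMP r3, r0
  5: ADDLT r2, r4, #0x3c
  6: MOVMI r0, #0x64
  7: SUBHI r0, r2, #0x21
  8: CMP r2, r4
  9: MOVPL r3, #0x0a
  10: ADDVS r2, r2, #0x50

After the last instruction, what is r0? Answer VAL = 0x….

[0] flags=0010 → (cmp)
[1] flags=0010 HI?T → r3=0x38
[2] flags=0010 HI?T → r1=0xdc
[3] flags=0010 LS?F → skip
[4] flags=1001 → (cmp)
[5] flags=1001 LT?F → skip
[6] flags=1001 MI?T → r0=0x64
[7] flags=1001 HI?F → skip
[8] flags=1001 → (cmp)
[9] flags=1001 PL?F → skip
[10] flags=1001 VS?T → r2=0xb5

VAL = 0x64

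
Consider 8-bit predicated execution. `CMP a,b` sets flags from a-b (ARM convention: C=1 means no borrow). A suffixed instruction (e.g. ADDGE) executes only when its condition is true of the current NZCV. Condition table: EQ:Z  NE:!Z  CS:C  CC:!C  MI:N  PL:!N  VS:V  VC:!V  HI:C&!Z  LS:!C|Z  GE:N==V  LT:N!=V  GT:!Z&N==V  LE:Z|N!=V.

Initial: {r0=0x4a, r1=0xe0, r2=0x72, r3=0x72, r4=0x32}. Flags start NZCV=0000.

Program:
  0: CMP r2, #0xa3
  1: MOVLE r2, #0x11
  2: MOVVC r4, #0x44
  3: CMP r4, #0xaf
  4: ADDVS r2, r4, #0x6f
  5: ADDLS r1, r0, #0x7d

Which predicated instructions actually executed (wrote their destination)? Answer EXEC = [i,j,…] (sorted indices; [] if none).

[0] flags=1001 → (cmp)
[1] flags=1001 LE?F → skip
[2] flags=1001 VC?F → skip
[3] flags=1001 → (cmp)
[4] flags=1001 VS?T → r2=0xa1
[5] flags=1001 LS?T → r1=0xc7

EXEC = [4,5]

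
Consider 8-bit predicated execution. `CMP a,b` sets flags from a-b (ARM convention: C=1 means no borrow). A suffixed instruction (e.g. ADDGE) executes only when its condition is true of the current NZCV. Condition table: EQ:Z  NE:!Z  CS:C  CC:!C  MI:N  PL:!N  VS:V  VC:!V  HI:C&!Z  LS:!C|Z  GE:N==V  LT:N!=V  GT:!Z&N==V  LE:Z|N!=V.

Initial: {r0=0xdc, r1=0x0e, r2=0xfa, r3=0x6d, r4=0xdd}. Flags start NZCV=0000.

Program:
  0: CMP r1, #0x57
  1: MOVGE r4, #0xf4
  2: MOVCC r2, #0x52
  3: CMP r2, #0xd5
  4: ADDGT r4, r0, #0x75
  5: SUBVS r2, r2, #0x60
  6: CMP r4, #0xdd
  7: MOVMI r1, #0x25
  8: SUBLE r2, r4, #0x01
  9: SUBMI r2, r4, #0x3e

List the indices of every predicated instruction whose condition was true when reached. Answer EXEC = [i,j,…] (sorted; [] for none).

EXEC = [2,4]

[0] flags=1000 → (cmp)
[1] flags=1000 GE?F → skip
[2] flags=1000 CC?T → r2=0x52
[3] flags=0000 → (cmp)
[4] flags=0000 GT?T → r4=0x51
[5] flags=0000 VS?F → skip
[6] flags=0000 → (cmp)
[7] flags=0000 MI?F → skip
[8] flags=0000 LE?F → skip
[9] flags=0000 MI?F → skip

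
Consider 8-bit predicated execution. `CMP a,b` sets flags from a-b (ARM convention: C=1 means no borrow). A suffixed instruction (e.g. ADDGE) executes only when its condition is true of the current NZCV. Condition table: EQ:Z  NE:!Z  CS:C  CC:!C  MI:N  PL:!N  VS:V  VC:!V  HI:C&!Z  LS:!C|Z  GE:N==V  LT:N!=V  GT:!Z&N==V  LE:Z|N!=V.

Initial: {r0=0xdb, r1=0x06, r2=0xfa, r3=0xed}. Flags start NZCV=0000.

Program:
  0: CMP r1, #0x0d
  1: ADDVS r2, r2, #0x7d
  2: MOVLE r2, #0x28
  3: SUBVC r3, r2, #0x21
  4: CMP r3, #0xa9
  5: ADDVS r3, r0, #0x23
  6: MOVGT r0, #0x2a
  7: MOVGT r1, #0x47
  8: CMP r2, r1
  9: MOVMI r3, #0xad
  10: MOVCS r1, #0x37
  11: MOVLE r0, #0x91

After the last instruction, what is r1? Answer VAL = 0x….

[0] flags=1000 → (cmp)
[1] flags=1000 VS?F → skip
[2] flags=1000 LE?T → r2=0x28
[3] flags=1000 VC?T → r3=0x07
[4] flags=0000 → (cmp)
[5] flags=0000 VS?F → skip
[6] flags=0000 GT?T → r0=0x2a
[7] flags=0000 GT?T → r1=0x47
[8] flags=1000 → (cmp)
[9] flags=1000 MI?T → r3=0xad
[10] flags=1000 CS?F → skip
[11] flags=1000 LE?T → r0=0x91

VAL = 0x47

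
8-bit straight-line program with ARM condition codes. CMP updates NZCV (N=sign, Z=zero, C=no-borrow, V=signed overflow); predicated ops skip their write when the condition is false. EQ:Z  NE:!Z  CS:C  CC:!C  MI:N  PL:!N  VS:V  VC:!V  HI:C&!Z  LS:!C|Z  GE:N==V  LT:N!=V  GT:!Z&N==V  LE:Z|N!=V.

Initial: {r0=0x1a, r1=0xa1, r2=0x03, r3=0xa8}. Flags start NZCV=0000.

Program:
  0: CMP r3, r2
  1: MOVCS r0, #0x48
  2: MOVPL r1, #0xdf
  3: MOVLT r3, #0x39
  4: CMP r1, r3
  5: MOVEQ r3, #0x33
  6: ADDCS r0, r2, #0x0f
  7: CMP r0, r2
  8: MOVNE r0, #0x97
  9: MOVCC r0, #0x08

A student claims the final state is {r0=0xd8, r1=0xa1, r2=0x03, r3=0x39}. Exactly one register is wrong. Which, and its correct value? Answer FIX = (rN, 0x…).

FIX = (r0, 0x97)

[0] flags=1010 → (cmp)
[1] flags=1010 CS?T → r0=0x48
[2] flags=1010 PL?F → skip
[3] flags=1010 LT?T → r3=0x39
[4] flags=0011 → (cmp)
[5] flags=0011 EQ?F → skip
[6] flags=0011 CS?T → r0=0x12
[7] flags=0010 → (cmp)
[8] flags=0010 NE?T → r0=0x97
[9] flags=0010 CC?F → skip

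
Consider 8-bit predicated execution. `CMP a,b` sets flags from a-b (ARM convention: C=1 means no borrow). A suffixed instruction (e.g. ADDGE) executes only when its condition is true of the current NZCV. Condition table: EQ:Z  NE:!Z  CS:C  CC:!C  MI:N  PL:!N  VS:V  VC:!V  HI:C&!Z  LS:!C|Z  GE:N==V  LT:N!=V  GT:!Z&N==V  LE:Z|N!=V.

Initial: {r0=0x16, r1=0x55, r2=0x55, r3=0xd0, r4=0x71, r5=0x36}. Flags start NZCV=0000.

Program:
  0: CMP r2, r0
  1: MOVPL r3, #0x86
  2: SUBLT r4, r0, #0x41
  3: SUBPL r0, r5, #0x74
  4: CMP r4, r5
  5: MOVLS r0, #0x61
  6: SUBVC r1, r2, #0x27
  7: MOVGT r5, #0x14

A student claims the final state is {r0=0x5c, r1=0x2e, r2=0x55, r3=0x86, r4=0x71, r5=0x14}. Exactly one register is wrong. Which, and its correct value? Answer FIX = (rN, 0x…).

[0] flags=0010 → (cmp)
[1] flags=0010 PL?T → r3=0x86
[2] flags=0010 LT?F → skip
[3] flags=0010 PL?T → r0=0xc2
[4] flags=0010 → (cmp)
[5] flags=0010 LS?F → skip
[6] flags=0010 VC?T → r1=0x2e
[7] flags=0010 GT?T → r5=0x14

FIX = (r0, 0xc2)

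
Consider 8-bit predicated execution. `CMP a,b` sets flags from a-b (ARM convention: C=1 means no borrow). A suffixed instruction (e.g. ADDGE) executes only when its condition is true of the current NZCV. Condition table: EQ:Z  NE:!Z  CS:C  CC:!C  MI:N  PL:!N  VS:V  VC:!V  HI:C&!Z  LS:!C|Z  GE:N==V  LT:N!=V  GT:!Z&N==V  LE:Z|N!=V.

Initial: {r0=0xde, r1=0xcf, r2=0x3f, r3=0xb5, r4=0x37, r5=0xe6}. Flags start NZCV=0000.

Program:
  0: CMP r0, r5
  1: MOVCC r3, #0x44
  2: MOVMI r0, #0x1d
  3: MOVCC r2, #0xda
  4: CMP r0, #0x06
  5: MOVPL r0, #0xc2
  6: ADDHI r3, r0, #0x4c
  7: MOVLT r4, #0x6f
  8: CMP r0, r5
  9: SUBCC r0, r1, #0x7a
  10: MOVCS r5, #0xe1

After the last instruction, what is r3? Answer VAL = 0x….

0: ✓ CMP  NZCV=1000
1: ✓ MOVCC  r3←0x44
2: ✓ MOVMI  r0←0x1d
3: ✓ MOVCC  r2←0xda
4: ✓ CMP  NZCV=0010
5: ✓ MOVPL  r0←0xc2
6: ✓ ADDHI  r3←0x0e
7: · MOVLT
8: ✓ CMP  NZCV=1000
9: ✓ SUBCC  r0←0x55
10: · MOVCS

VAL = 0x0e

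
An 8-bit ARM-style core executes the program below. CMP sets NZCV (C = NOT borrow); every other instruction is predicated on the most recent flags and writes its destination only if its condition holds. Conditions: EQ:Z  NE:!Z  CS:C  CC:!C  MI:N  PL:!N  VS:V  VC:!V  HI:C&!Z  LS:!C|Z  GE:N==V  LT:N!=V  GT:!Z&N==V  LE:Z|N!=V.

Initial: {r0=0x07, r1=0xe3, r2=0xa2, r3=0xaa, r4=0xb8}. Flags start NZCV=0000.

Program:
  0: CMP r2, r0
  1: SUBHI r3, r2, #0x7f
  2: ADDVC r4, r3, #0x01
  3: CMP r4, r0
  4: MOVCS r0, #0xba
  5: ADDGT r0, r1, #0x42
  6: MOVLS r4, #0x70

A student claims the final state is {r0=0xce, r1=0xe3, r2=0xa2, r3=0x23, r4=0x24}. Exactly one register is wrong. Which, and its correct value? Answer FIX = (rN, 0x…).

0: ✓ CMP  NZCV=1010
1: ✓ SUBHI  r3←0x23
2: ✓ ADDVC  r4←0x24
3: ✓ CMP  NZCV=0010
4: ✓ MOVCS  r0←0xba
5: ✓ ADDGT  r0←0x25
6: · MOVLS

FIX = (r0, 0x25)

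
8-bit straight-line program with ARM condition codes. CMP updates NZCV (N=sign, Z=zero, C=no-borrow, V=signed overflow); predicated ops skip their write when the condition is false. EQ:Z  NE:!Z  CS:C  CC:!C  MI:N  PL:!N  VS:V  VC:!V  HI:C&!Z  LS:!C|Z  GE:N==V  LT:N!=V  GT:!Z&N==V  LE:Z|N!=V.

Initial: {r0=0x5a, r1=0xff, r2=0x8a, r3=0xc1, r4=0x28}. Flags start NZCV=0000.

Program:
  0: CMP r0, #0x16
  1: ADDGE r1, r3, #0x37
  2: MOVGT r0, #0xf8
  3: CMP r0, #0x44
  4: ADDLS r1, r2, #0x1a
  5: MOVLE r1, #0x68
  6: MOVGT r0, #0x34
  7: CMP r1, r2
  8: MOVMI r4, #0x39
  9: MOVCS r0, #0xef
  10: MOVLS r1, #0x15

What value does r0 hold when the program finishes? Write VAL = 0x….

VAL = 0xf8

[0] flags=0010 → (cmp)
[1] flags=0010 GE?T → r1=0xf8
[2] flags=0010 GT?T → r0=0xf8
[3] flags=1010 → (cmp)
[4] flags=1010 LS?F → skip
[5] flags=1010 LE?T → r1=0x68
[6] flags=1010 GT?F → skip
[7] flags=1001 → (cmp)
[8] flags=1001 MI?T → r4=0x39
[9] flags=1001 CS?F → skip
[10] flags=1001 LS?T → r1=0x15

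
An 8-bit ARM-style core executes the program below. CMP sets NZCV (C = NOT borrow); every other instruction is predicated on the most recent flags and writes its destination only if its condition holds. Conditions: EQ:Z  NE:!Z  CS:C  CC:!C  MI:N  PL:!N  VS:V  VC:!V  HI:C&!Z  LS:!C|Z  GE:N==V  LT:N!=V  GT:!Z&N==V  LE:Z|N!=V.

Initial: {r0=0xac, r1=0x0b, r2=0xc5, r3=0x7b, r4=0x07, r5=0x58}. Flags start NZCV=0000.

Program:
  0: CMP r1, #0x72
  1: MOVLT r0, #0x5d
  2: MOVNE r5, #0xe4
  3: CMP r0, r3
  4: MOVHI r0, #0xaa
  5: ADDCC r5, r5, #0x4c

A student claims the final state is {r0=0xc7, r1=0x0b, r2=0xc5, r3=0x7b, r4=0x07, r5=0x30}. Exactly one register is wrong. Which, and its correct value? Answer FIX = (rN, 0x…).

FIX = (r0, 0x5d)

0: ✓ CMP  NZCV=1000
1: ✓ MOVLT  r0←0x5d
2: ✓ MOVNE  r5←0xe4
3: ✓ CMP  NZCV=1000
4: · MOVHI
5: ✓ ADDCC  r5←0x30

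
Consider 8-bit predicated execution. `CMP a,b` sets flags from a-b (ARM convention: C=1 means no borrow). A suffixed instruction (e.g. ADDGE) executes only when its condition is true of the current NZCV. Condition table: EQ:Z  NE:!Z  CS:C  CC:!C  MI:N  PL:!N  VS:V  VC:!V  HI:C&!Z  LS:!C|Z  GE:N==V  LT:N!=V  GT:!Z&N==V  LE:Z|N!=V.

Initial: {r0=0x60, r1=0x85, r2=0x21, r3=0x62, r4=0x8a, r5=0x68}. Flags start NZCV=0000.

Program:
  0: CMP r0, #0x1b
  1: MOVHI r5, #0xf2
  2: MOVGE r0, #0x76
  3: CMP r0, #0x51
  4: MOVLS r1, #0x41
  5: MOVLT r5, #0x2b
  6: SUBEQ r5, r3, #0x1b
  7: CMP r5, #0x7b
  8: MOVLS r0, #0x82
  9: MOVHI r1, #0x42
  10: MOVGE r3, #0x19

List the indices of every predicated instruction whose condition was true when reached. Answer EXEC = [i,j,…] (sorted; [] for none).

0: ✓ CMP  NZCV=0010
1: ✓ MOVHI  r5←0xf2
2: ✓ MOVGE  r0←0x76
3: ✓ CMP  NZCV=0010
4: · MOVLS
5: · MOVLT
6: · SUBEQ
7: ✓ CMP  NZCV=0011
8: · MOVLS
9: ✓ MOVHI  r1←0x42
10: · MOVGE

EXEC = [1,2,9]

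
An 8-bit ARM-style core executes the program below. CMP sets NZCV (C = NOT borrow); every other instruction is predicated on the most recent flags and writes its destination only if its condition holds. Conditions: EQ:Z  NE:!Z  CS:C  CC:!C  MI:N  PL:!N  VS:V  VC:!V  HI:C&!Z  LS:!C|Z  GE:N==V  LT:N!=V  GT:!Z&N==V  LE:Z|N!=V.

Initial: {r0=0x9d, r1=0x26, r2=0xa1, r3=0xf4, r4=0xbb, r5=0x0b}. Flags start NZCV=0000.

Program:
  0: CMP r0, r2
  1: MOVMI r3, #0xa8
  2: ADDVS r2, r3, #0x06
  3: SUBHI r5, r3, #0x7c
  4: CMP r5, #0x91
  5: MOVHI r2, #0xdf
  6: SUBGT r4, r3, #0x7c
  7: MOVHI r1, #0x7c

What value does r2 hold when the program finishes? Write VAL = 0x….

[0] flags=1000 → (cmp)
[1] flags=1000 MI?T → r3=0xa8
[2] flags=1000 VS?F → skip
[3] flags=1000 HI?F → skip
[4] flags=0000 → (cmp)
[5] flags=0000 HI?F → skip
[6] flags=0000 GT?T → r4=0x2c
[7] flags=0000 HI?F → skip

VAL = 0xa1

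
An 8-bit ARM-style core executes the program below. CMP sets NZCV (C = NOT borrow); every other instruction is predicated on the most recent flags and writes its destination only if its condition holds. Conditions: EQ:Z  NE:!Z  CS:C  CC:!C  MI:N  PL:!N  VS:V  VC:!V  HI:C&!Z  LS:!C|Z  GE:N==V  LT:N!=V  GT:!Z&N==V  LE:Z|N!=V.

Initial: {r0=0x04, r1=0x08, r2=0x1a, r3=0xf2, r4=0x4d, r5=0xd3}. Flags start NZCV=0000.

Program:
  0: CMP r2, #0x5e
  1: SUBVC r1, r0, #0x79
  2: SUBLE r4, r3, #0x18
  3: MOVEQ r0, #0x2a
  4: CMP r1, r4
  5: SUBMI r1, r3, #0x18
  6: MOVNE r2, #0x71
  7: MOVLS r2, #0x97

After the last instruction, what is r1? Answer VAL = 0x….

VAL = 0xda

[0] flags=1000 → (cmp)
[1] flags=1000 VC?T → r1=0x8b
[2] flags=1000 LE?T → r4=0xda
[3] flags=1000 EQ?F → skip
[4] flags=1000 → (cmp)
[5] flags=1000 MI?T → r1=0xda
[6] flags=1000 NE?T → r2=0x71
[7] flags=1000 LS?T → r2=0x97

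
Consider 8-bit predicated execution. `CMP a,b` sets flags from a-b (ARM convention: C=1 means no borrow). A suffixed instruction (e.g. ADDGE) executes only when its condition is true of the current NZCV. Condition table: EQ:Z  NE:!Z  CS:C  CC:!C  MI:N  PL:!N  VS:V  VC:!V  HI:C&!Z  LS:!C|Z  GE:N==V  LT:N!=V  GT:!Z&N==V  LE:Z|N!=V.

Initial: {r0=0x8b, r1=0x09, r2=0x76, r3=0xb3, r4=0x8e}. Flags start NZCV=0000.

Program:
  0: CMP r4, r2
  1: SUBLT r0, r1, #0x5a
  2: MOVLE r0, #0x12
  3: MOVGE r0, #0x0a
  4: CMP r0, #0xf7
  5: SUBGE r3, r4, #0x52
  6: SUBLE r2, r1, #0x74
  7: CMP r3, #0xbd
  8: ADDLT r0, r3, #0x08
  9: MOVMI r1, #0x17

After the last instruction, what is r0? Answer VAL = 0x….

VAL = 0x12

0: ✓ CMP  NZCV=0011
1: ✓ SUBLT  r0←0xaf
2: ✓ MOVLE  r0←0x12
3: · MOVGE
4: ✓ CMP  NZCV=0000
5: ✓ SUBGE  r3←0x3c
6: · SUBLE
7: ✓ CMP  NZCV=0000
8: · ADDLT
9: · MOVMI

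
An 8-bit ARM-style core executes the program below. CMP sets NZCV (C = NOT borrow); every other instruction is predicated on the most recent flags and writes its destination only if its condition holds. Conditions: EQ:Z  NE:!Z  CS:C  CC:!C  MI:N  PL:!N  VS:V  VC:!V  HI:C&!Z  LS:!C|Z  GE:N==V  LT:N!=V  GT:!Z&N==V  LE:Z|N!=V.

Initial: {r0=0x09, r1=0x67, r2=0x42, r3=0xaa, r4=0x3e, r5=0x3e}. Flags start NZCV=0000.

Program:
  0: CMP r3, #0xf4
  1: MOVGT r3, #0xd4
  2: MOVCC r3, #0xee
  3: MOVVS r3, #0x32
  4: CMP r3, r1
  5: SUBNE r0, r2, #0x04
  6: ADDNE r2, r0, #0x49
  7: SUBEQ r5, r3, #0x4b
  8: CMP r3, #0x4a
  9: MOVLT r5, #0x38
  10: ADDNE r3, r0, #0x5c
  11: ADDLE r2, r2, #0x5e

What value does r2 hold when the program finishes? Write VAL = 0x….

VAL = 0xe5

[0] flags=1000 → (cmp)
[1] flags=1000 GT?F → skip
[2] flags=1000 CC?T → r3=0xee
[3] flags=1000 VS?F → skip
[4] flags=1010 → (cmp)
[5] flags=1010 NE?T → r0=0x3e
[6] flags=1010 NE?T → r2=0x87
[7] flags=1010 EQ?F → skip
[8] flags=1010 → (cmp)
[9] flags=1010 LT?T → r5=0x38
[10] flags=1010 NE?T → r3=0x9a
[11] flags=1010 LE?T → r2=0xe5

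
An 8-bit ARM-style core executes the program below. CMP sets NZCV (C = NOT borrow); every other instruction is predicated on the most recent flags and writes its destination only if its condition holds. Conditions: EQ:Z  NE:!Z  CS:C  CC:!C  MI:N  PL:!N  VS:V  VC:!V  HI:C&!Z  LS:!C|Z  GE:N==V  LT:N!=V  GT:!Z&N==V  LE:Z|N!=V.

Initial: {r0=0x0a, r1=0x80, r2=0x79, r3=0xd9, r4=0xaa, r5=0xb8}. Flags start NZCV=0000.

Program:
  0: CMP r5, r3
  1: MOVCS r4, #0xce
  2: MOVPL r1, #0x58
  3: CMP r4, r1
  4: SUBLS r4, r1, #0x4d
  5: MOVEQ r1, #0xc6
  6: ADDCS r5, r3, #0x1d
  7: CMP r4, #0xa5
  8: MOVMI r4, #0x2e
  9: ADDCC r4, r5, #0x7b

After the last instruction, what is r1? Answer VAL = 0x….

[0] flags=1000 → (cmp)
[1] flags=1000 CS?F → skip
[2] flags=1000 PL?F → skip
[3] flags=0010 → (cmp)
[4] flags=0010 LS?F → skip
[5] flags=0010 EQ?F → skip
[6] flags=0010 CS?T → r5=0xf6
[7] flags=0010 → (cmp)
[8] flags=0010 MI?F → skip
[9] flags=0010 CC?F → skip

VAL = 0x80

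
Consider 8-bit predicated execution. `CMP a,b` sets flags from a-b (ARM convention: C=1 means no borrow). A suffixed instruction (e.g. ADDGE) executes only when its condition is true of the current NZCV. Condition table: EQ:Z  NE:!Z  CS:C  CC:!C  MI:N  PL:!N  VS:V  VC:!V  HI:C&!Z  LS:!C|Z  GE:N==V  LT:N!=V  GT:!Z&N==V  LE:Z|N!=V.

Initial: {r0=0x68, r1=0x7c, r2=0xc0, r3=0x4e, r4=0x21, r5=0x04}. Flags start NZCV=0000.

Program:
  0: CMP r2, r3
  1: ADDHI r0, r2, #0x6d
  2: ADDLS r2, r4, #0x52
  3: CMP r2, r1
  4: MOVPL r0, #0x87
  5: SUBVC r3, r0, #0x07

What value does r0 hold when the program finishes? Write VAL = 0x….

VAL = 0x87

0: ✓ CMP  NZCV=0011
1: ✓ ADDHI  r0←0x2d
2: · ADDLS
3: ✓ CMP  NZCV=0011
4: ✓ MOVPL  r0←0x87
5: · SUBVC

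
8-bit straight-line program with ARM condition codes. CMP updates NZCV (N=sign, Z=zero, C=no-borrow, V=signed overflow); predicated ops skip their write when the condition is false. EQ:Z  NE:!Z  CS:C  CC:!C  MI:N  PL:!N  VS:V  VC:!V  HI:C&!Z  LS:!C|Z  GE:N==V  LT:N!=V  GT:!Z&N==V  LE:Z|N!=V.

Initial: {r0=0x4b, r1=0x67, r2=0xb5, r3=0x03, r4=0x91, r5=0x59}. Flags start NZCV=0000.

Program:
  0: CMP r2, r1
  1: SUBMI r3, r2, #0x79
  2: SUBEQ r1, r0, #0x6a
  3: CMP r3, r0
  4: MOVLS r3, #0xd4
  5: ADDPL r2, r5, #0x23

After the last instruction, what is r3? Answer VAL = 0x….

0: ✓ CMP  NZCV=0011
1: · SUBMI
2: · SUBEQ
3: ✓ CMP  NZCV=1000
4: ✓ MOVLS  r3←0xd4
5: · ADDPL

VAL = 0xd4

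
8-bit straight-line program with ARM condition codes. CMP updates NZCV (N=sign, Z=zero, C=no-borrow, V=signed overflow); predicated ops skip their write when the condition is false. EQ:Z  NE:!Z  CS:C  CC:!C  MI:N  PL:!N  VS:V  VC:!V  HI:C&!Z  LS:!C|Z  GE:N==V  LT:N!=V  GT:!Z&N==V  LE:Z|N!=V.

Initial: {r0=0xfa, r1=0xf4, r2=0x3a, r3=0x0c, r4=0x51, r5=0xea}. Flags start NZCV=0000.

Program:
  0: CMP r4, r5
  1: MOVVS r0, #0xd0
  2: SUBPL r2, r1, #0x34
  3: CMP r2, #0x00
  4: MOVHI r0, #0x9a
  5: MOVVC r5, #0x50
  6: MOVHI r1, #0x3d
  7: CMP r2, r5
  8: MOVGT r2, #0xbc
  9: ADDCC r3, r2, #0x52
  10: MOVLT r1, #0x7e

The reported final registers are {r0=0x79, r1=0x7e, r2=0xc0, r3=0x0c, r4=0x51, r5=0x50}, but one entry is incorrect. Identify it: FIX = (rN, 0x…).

0: ✓ CMP  NZCV=0000
1: · MOVVS
2: ✓ SUBPL  r2←0xc0
3: ✓ CMP  NZCV=1010
4: ✓ MOVHI  r0←0x9a
5: ✓ MOVVC  r5←0x50
6: ✓ MOVHI  r1←0x3d
7: ✓ CMP  NZCV=0011
8: · MOVGT
9: · ADDCC
10: ✓ MOVLT  r1←0x7e

FIX = (r0, 0x9a)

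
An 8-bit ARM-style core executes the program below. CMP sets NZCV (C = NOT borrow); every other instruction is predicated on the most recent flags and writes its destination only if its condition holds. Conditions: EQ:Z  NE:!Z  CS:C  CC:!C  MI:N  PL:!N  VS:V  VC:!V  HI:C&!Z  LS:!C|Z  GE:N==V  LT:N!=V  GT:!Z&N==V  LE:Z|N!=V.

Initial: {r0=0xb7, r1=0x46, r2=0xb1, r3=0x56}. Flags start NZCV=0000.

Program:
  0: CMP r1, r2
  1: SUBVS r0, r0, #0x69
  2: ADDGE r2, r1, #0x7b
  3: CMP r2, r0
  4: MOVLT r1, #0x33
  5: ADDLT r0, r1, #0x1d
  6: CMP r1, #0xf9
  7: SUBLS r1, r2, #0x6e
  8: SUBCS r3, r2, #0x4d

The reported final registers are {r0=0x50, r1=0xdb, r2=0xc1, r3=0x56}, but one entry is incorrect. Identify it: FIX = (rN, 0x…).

[0] flags=1001 → (cmp)
[1] flags=1001 VS?T → r0=0x4e
[2] flags=1001 GE?T → r2=0xc1
[3] flags=0011 → (cmp)
[4] flags=0011 LT?T → r1=0x33
[5] flags=0011 LT?T → r0=0x50
[6] flags=0000 → (cmp)
[7] flags=0000 LS?T → r1=0x53
[8] flags=0000 CS?F → skip

FIX = (r1, 0x53)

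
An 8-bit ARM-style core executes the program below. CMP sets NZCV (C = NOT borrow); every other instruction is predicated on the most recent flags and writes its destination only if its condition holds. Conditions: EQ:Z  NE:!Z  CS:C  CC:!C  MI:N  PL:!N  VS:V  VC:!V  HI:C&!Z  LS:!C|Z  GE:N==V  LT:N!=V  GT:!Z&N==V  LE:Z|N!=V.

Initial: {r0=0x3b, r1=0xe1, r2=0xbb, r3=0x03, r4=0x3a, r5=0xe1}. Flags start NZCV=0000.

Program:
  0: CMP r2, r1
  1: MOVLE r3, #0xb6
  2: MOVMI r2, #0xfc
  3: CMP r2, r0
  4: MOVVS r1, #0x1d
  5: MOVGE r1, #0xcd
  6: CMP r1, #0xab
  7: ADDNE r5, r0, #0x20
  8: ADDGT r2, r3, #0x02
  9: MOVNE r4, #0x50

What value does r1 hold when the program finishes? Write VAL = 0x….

[0] flags=1000 → (cmp)
[1] flags=1000 LE?T → r3=0xb6
[2] flags=1000 MI?T → r2=0xfc
[3] flags=1010 → (cmp)
[4] flags=1010 VS?F → skip
[5] flags=1010 GE?F → skip
[6] flags=0010 → (cmp)
[7] flags=0010 NE?T → r5=0x5b
[8] flags=0010 GT?T → r2=0xb8
[9] flags=0010 NE?T → r4=0x50

VAL = 0xe1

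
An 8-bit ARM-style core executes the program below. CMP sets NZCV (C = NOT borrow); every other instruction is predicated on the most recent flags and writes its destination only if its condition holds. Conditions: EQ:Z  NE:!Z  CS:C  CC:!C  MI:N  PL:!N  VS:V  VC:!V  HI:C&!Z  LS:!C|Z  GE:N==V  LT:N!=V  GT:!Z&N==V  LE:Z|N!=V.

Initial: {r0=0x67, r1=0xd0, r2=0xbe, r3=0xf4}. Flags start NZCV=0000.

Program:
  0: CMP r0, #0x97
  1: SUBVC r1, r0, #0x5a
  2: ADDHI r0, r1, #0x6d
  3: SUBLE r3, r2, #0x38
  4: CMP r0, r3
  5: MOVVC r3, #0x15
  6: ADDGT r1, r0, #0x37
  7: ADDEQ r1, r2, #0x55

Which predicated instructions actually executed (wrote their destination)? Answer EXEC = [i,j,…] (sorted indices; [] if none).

[0] flags=1001 → (cmp)
[1] flags=1001 VC?F → skip
[2] flags=1001 HI?F → skip
[3] flags=1001 LE?F → skip
[4] flags=0000 → (cmp)
[5] flags=0000 VC?T → r3=0x15
[6] flags=0000 GT?T → r1=0x9e
[7] flags=0000 EQ?F → skip

EXEC = [5,6]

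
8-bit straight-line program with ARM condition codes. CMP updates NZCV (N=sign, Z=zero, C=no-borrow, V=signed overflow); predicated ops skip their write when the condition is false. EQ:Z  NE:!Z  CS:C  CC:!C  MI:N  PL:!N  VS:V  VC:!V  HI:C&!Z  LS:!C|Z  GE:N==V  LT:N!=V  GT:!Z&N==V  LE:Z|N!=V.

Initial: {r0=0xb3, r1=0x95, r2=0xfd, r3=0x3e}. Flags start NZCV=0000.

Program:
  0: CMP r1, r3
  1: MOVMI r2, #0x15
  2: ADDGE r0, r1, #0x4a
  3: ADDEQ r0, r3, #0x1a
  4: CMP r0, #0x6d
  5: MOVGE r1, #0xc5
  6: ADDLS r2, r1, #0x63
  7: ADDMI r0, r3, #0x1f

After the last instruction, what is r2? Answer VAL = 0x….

0: ✓ CMP  NZCV=0011
1: · MOVMI
2: · ADDGE
3: · ADDEQ
4: ✓ CMP  NZCV=0011
5: · MOVGE
6: · ADDLS
7: · ADDMI

VAL = 0xfd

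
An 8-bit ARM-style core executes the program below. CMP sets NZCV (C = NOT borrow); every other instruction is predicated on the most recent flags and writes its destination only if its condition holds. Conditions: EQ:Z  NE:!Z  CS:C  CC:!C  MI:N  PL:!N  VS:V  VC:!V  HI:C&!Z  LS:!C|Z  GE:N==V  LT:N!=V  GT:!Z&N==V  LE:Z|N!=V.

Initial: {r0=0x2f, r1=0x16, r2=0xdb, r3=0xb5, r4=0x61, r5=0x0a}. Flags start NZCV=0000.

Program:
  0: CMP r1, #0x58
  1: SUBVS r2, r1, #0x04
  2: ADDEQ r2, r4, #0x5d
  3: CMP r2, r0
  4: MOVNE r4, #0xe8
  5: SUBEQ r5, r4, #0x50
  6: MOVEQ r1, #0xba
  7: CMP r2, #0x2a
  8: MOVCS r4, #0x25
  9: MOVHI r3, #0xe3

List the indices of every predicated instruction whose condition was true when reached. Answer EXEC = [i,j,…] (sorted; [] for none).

EXEC = [4,8,9]

0: ✓ CMP  NZCV=1000
1: · SUBVS
2: · ADDEQ
3: ✓ CMP  NZCV=1010
4: ✓ MOVNE  r4←0xe8
5: · SUBEQ
6: · MOVEQ
7: ✓ CMP  NZCV=1010
8: ✓ MOVCS  r4←0x25
9: ✓ MOVHI  r3←0xe3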